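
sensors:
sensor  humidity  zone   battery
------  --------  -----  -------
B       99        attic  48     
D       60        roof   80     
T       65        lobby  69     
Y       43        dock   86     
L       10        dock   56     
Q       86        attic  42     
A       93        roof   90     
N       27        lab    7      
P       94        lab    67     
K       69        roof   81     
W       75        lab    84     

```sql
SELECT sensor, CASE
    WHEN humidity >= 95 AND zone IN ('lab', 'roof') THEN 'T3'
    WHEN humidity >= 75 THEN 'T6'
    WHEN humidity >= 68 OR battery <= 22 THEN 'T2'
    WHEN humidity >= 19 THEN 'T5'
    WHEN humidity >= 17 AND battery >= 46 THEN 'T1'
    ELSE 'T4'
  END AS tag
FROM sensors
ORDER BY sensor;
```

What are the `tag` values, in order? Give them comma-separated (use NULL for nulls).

T6, T6, T5, T2, T4, T2, T6, T6, T5, T6, T5

sensor=A: humidity >= 75 → T6
sensor=B: humidity >= 75 → T6
sensor=D: humidity >= 19 → T5
sensor=K: humidity >= 68 OR battery <= 22 → T2
sensor=L: ELSE → T4
sensor=N: humidity >= 68 OR battery <= 22 → T2
sensor=P: humidity >= 75 → T6
sensor=Q: humidity >= 75 → T6
sensor=T: humidity >= 19 → T5
sensor=W: humidity >= 75 → T6
sensor=Y: humidity >= 19 → T5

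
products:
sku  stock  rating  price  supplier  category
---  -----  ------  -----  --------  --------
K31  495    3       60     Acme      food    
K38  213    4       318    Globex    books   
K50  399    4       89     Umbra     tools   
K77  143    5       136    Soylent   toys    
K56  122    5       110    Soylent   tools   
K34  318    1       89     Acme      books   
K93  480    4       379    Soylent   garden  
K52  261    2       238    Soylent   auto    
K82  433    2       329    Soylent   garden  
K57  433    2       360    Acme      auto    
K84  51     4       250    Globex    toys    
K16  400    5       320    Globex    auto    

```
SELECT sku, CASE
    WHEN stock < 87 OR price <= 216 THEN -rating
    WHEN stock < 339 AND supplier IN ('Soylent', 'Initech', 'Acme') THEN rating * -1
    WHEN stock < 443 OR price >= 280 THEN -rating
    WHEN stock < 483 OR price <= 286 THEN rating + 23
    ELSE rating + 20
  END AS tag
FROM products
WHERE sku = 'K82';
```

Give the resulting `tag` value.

-2

sku = K82: stock=433, rating=2, price=329, supplier=Soylent, category=garden.
stock < 87 OR price <= 216 → false
stock < 339 AND supplier IN ('Soylent', 'Initech', 'Acme') → false
stock < 443 OR price >= 280 → true → -2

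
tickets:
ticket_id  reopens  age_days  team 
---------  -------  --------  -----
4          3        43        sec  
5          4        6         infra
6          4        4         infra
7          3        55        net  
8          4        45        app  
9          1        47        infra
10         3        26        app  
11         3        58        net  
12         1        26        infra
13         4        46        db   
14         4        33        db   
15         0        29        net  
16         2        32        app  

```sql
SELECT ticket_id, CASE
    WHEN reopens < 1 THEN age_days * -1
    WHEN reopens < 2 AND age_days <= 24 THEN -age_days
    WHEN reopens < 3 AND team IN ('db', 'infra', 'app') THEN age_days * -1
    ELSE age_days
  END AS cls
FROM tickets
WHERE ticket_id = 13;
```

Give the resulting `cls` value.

46

ticket_id = 13: reopens=4, age_days=46, team=db.
reopens < 1 → false
reopens < 2 AND age_days <= 24 → false
reopens < 3 AND team IN ('db', 'infra', 'app') → false
No prior WHEN matched → ELSE → 46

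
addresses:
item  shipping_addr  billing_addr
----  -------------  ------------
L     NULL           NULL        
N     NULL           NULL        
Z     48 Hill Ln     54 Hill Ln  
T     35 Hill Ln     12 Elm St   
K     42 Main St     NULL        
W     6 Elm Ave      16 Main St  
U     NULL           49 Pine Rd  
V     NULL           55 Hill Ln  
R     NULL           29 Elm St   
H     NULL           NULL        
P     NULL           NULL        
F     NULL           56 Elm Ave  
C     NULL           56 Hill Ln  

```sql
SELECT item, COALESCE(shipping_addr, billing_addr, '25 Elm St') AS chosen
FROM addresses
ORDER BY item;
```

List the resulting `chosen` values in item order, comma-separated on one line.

item=C: shipping_addr=NULL, billing_addr=56 Hill Ln → 56 Hill Ln
item=F: shipping_addr=NULL, billing_addr=56 Elm Ave → 56 Elm Ave
item=H: shipping_addr=NULL, billing_addr=NULL, → literal 25 Elm St → 25 Elm St
item=K: shipping_addr=42 Main St → 42 Main St
item=L: shipping_addr=NULL, billing_addr=NULL, → literal 25 Elm St → 25 Elm St
item=N: shipping_addr=NULL, billing_addr=NULL, → literal 25 Elm St → 25 Elm St
item=P: shipping_addr=NULL, billing_addr=NULL, → literal 25 Elm St → 25 Elm St
item=R: shipping_addr=NULL, billing_addr=29 Elm St → 29 Elm St
item=T: shipping_addr=35 Hill Ln → 35 Hill Ln
item=U: shipping_addr=NULL, billing_addr=49 Pine Rd → 49 Pine Rd
item=V: shipping_addr=NULL, billing_addr=55 Hill Ln → 55 Hill Ln
item=W: shipping_addr=6 Elm Ave → 6 Elm Ave
item=Z: shipping_addr=48 Hill Ln → 48 Hill Ln

56 Hill Ln, 56 Elm Ave, 25 Elm St, 42 Main St, 25 Elm St, 25 Elm St, 25 Elm St, 29 Elm St, 35 Hill Ln, 49 Pine Rd, 55 Hill Ln, 6 Elm Ave, 48 Hill Ln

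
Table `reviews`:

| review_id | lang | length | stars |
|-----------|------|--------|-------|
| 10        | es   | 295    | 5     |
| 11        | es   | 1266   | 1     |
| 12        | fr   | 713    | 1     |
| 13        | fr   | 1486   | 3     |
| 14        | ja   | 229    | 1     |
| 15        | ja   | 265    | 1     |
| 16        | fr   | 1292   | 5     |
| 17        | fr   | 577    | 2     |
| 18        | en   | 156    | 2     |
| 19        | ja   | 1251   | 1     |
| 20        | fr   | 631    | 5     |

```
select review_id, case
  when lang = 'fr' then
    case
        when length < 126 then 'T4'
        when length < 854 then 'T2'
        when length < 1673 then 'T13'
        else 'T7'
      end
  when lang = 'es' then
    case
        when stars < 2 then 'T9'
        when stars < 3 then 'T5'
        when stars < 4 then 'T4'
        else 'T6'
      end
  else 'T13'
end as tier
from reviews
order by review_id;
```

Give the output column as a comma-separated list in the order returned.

T6, T9, T2, T13, T13, T13, T13, T2, T13, T13, T2

review_id=10: lang='es' → inner[ELSE] → T6
review_id=11: lang='es' → inner[stars < 2] → T9
review_id=12: lang='fr' → inner[length < 854] → T2
review_id=13: lang='fr' → inner[length < 1673] → T13
review_id=14: lang='ja' → outer ELSE → T13
review_id=15: lang='ja' → outer ELSE → T13
review_id=16: lang='fr' → inner[length < 1673] → T13
review_id=17: lang='fr' → inner[length < 854] → T2
review_id=18: lang='en' → outer ELSE → T13
review_id=19: lang='ja' → outer ELSE → T13
review_id=20: lang='fr' → inner[length < 854] → T2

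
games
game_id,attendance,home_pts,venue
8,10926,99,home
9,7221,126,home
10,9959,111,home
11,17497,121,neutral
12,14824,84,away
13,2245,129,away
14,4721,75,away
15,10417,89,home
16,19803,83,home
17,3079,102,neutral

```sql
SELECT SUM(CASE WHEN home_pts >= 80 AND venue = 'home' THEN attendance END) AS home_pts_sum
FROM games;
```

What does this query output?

game_id=8: ✓ → 10926
game_id=9: ✓ → 7221
game_id=10: ✓ → 9959
game_id=11: ✗
game_id=12: ✗
game_id=13: ✗
game_id=14: ✗
game_id=15: ✓ → 10417
game_id=16: ✓ → 19803
game_id=17: ✗
home_pts_sum = 10926 + 7221 + 9959 + 10417 + 19803 = 58326

58326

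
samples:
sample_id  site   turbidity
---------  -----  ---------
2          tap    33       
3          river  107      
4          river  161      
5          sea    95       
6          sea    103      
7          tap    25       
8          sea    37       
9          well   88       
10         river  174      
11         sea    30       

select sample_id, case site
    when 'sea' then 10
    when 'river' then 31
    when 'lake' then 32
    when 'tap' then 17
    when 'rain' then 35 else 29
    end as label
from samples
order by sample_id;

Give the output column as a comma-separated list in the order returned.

17, 31, 31, 10, 10, 17, 10, 29, 31, 10

sample_id=2: site='tap' → 17
sample_id=3: site='river' → 31
sample_id=4: site='river' → 31
sample_id=5: site='sea' → 10
sample_id=6: site='sea' → 10
sample_id=7: site='tap' → 17
sample_id=8: site='sea' → 10
sample_id=9: ELSE → 29
sample_id=10: site='river' → 31
sample_id=11: site='sea' → 10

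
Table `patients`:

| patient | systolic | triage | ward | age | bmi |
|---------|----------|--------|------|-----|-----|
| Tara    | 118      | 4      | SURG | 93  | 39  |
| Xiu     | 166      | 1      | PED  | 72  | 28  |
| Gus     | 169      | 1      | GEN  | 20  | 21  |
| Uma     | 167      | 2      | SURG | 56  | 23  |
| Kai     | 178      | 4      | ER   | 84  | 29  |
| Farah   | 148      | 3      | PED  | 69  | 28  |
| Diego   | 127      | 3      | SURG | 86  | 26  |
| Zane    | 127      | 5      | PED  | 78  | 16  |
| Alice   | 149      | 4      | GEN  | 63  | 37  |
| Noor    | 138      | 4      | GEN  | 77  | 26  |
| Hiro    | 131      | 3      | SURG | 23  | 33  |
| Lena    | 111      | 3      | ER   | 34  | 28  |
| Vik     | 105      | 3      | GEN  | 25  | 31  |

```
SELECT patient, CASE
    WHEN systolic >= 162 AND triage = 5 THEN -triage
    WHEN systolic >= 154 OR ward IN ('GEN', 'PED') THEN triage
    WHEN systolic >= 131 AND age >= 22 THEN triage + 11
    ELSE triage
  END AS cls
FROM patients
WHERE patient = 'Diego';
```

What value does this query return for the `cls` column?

3

patient = Diego: systolic=127, triage=3, ward=SURG, age=86, bmi=26.
systolic >= 162 AND triage = 5 → false
systolic >= 154 OR ward IN ('GEN', 'PED') → false
systolic >= 131 AND age >= 22 → false
No prior WHEN matched → ELSE → 3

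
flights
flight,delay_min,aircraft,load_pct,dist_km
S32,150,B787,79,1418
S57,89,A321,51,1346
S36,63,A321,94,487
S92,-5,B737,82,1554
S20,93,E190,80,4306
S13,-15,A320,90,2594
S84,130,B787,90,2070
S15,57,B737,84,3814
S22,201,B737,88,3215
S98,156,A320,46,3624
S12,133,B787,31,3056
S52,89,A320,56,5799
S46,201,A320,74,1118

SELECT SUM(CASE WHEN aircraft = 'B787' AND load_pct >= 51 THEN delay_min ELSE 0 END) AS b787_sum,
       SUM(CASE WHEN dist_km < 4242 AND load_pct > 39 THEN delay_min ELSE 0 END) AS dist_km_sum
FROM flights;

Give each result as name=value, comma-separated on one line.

[b787_sum: aircraft = 'B787' AND load_pct >= 51]
flight=S32: ✓ → 150
flight=S57: ✗
flight=S36: ✗
flight=S92: ✗
flight=S20: ✗
flight=S13: ✗
flight=S84: ✓ → 130
flight=S15: ✗
flight=S22: ✗
flight=S98: ✗
flight=S12: ✗
flight=S52: ✗
flight=S46: ✗
b787_sum = 150 + 130 = 280
—
[dist_km_sum: dist_km < 4242 AND load_pct > 39]
flight=S32: ✓ → 150
flight=S57: ✓ → 89
flight=S36: ✓ → 63
flight=S92: ✓ → -5
flight=S20: ✗
flight=S13: ✓ → -15
flight=S84: ✓ → 130
flight=S15: ✓ → 57
flight=S22: ✓ → 201
flight=S98: ✓ → 156
flight=S12: ✗
flight=S52: ✗
flight=S46: ✓ → 201
dist_km_sum = 150 + 89 + 63 + -5 + -15 + 130 + 57 + 201 + 156 + 201 = 1027

b787_sum=280, dist_km_sum=1027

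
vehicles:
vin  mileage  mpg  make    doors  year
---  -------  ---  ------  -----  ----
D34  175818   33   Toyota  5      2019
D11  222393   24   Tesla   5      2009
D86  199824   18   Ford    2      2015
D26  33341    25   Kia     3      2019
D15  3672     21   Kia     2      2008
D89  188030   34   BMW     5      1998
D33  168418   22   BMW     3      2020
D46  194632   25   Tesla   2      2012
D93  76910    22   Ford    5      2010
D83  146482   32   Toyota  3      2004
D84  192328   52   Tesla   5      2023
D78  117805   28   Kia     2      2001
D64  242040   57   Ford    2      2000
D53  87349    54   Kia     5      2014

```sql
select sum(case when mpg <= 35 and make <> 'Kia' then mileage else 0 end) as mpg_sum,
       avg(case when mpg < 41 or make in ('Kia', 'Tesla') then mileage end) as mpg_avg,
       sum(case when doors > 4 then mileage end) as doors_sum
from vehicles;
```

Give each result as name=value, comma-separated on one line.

mpg_sum=1372507, mpg_avg=139000.1538461538, doors_sum=942828

[mpg_sum: mpg <= 35 and make <> 'Kia']
vin=D34: ✓ → 175818
vin=D11: ✓ → 222393
vin=D86: ✓ → 199824
vin=D26: ✗
vin=D15: ✗
vin=D89: ✓ → 188030
vin=D33: ✓ → 168418
vin=D46: ✓ → 194632
vin=D93: ✓ → 76910
vin=D83: ✓ → 146482
vin=D84: ✗
vin=D78: ✗
vin=D64: ✗
vin=D53: ✗
mpg_sum = 175818 + 222393 + 199824 + 188030 + 168418 + 194632 + 76910 + 146482 = 1372507
—
[mpg_avg: mpg < 41 or make in ('Kia', 'Tesla')]
vin=D34: ✓ → 175818
vin=D11: ✓ → 222393
vin=D86: ✓ → 199824
vin=D26: ✓ → 33341
vin=D15: ✓ → 3672
vin=D89: ✓ → 188030
vin=D33: ✓ → 168418
vin=D46: ✓ → 194632
vin=D93: ✓ → 76910
vin=D83: ✓ → 146482
vin=D84: ✓ → 192328
vin=D78: ✓ → 117805
vin=D64: ✗
vin=D53: ✓ → 87349
mpg_avg = (175818 + 222393 + 199824 + 33341 + 3672 + 188030 + 168418 + 194632 + 76910 + 146482 + 192328 + 117805 + 87349) / 13 = 139000.1538461538
—
[doors_sum: doors > 4]
vin=D34: ✓ → 175818
vin=D11: ✓ → 222393
vin=D86: ✗
vin=D26: ✗
vin=D15: ✗
vin=D89: ✓ → 188030
vin=D33: ✗
vin=D46: ✗
vin=D93: ✓ → 76910
vin=D83: ✗
vin=D84: ✓ → 192328
vin=D78: ✗
vin=D64: ✗
vin=D53: ✓ → 87349
doors_sum = 175818 + 222393 + 188030 + 76910 + 192328 + 87349 = 942828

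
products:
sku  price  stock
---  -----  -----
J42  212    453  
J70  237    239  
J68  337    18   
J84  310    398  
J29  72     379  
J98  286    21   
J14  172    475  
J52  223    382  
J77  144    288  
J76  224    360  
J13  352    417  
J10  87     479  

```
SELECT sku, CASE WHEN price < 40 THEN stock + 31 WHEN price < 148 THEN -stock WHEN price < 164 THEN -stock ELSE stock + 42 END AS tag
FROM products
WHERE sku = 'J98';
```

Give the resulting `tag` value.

63

sku = J98: price=286, stock=21.
price < 40 → false
price < 148 → false
price < 164 → false
No prior WHEN matched → ELSE → 63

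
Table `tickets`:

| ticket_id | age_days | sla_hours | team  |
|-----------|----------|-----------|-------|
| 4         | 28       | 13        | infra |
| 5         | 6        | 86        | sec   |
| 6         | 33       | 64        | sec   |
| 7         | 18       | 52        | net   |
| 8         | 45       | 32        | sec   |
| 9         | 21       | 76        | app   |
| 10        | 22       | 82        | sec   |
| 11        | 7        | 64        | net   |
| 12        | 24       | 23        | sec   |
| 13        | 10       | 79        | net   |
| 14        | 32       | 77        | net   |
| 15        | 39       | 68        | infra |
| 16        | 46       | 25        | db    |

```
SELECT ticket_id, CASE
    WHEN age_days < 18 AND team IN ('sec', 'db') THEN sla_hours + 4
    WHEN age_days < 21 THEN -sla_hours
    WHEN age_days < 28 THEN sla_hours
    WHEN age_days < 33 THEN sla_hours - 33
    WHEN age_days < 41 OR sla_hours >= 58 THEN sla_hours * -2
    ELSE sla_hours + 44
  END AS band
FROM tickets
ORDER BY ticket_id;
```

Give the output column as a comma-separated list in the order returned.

-20, 90, -128, -52, 76, 76, 82, -64, 23, -79, 44, -136, 69

ticket_id=4: age_days < 33 → -20
ticket_id=5: age_days < 18 AND team IN ('sec', 'db') → 90
ticket_id=6: age_days < 41 OR sla_hours >= 58 → -128
ticket_id=7: age_days < 21 → -52
ticket_id=8: ELSE → 76
ticket_id=9: age_days < 28 → 76
ticket_id=10: age_days < 28 → 82
ticket_id=11: age_days < 21 → -64
ticket_id=12: age_days < 28 → 23
ticket_id=13: age_days < 21 → -79
ticket_id=14: age_days < 33 → 44
ticket_id=15: age_days < 41 OR sla_hours >= 58 → -136
ticket_id=16: ELSE → 69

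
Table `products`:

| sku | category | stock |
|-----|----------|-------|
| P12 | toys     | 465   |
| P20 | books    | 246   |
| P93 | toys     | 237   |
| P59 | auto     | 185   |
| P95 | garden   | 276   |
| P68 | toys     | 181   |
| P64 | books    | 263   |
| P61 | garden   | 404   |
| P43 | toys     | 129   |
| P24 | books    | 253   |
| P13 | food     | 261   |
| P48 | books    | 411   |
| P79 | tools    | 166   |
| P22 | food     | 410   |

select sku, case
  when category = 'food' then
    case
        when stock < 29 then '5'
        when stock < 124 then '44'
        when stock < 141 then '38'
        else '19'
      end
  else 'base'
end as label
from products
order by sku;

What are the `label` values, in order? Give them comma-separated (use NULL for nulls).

base, 19, base, 19, base, base, base, base, base, base, base, base, base, base

sku=P12: category='toys' → outer ELSE → base
sku=P13: category='food' → inner[ELSE] → 19
sku=P20: category='books' → outer ELSE → base
sku=P22: category='food' → inner[ELSE] → 19
sku=P24: category='books' → outer ELSE → base
sku=P43: category='toys' → outer ELSE → base
sku=P48: category='books' → outer ELSE → base
sku=P59: category='auto' → outer ELSE → base
sku=P61: category='garden' → outer ELSE → base
sku=P64: category='books' → outer ELSE → base
sku=P68: category='toys' → outer ELSE → base
sku=P79: category='tools' → outer ELSE → base
sku=P93: category='toys' → outer ELSE → base
sku=P95: category='garden' → outer ELSE → base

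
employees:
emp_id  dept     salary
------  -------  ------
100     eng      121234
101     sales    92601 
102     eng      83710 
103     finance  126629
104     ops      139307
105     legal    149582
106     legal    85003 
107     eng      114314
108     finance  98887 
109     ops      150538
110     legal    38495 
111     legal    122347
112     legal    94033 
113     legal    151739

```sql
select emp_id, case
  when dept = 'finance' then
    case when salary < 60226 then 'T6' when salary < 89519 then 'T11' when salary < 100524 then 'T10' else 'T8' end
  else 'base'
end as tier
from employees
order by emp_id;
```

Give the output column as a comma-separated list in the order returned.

base, base, base, T8, base, base, base, base, T10, base, base, base, base, base

emp_id=100: dept='eng' → outer ELSE → base
emp_id=101: dept='sales' → outer ELSE → base
emp_id=102: dept='eng' → outer ELSE → base
emp_id=103: dept='finance' → inner[ELSE] → T8
emp_id=104: dept='ops' → outer ELSE → base
emp_id=105: dept='legal' → outer ELSE → base
emp_id=106: dept='legal' → outer ELSE → base
emp_id=107: dept='eng' → outer ELSE → base
emp_id=108: dept='finance' → inner[salary < 100524] → T10
emp_id=109: dept='ops' → outer ELSE → base
emp_id=110: dept='legal' → outer ELSE → base
emp_id=111: dept='legal' → outer ELSE → base
emp_id=112: dept='legal' → outer ELSE → base
emp_id=113: dept='legal' → outer ELSE → base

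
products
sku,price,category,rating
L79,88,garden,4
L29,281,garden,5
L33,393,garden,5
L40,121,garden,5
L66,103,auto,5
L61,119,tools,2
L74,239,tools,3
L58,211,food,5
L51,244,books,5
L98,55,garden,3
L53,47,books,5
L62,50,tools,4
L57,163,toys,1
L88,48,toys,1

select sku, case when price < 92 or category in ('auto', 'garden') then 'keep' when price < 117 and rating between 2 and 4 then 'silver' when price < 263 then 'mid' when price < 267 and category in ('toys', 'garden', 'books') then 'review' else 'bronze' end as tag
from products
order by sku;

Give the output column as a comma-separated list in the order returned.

keep, keep, keep, mid, keep, mid, mid, mid, keep, keep, mid, keep, keep, keep

sku=L29: price < 92 or category in ('auto', 'garden') → keep
sku=L33: price < 92 or category in ('auto', 'garden') → keep
sku=L40: price < 92 or category in ('auto', 'garden') → keep
sku=L51: price < 263 → mid
sku=L53: price < 92 or category in ('auto', 'garden') → keep
sku=L57: price < 263 → mid
sku=L58: price < 263 → mid
sku=L61: price < 263 → mid
sku=L62: price < 92 or category in ('auto', 'garden') → keep
sku=L66: price < 92 or category in ('auto', 'garden') → keep
sku=L74: price < 263 → mid
sku=L79: price < 92 or category in ('auto', 'garden') → keep
sku=L88: price < 92 or category in ('auto', 'garden') → keep
sku=L98: price < 92 or category in ('auto', 'garden') → keep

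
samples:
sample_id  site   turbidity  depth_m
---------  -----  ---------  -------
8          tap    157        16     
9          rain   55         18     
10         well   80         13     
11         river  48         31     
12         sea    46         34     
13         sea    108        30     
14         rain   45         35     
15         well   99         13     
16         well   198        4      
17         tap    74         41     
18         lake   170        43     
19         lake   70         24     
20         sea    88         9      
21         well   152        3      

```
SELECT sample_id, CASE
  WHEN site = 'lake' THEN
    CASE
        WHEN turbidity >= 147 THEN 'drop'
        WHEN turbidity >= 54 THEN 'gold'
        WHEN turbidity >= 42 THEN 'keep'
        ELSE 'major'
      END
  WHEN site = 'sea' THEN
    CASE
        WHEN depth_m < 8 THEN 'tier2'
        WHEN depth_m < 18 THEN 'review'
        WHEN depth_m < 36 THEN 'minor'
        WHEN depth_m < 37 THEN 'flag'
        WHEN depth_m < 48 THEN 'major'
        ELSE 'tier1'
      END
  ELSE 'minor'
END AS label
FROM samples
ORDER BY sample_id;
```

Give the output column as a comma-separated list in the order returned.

minor, minor, minor, minor, minor, minor, minor, minor, minor, minor, drop, gold, review, minor

sample_id=8: site='tap' → outer ELSE → minor
sample_id=9: site='rain' → outer ELSE → minor
sample_id=10: site='well' → outer ELSE → minor
sample_id=11: site='river' → outer ELSE → minor
sample_id=12: site='sea' → inner[depth_m < 36] → minor
sample_id=13: site='sea' → inner[depth_m < 36] → minor
sample_id=14: site='rain' → outer ELSE → minor
sample_id=15: site='well' → outer ELSE → minor
sample_id=16: site='well' → outer ELSE → minor
sample_id=17: site='tap' → outer ELSE → minor
sample_id=18: site='lake' → inner[turbidity >= 147] → drop
sample_id=19: site='lake' → inner[turbidity >= 54] → gold
sample_id=20: site='sea' → inner[depth_m < 18] → review
sample_id=21: site='well' → outer ELSE → minor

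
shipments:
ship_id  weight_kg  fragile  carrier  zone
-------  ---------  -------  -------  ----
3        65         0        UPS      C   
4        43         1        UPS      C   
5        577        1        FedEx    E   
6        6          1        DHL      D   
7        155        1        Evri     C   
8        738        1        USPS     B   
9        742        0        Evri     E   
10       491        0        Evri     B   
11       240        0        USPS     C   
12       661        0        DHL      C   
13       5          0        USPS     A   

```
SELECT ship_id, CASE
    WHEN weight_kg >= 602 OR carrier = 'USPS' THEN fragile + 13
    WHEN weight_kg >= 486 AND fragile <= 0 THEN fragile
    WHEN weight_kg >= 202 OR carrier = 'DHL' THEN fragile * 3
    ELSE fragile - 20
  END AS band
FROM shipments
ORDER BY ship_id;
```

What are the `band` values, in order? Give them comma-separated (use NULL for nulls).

ship_id=3: ELSE → -20
ship_id=4: ELSE → -19
ship_id=5: weight_kg >= 202 OR carrier = 'DHL' → 3
ship_id=6: weight_kg >= 202 OR carrier = 'DHL' → 3
ship_id=7: ELSE → -19
ship_id=8: weight_kg >= 602 OR carrier = 'USPS' → 14
ship_id=9: weight_kg >= 602 OR carrier = 'USPS' → 13
ship_id=10: weight_kg >= 486 AND fragile <= 0 → 0
ship_id=11: weight_kg >= 602 OR carrier = 'USPS' → 13
ship_id=12: weight_kg >= 602 OR carrier = 'USPS' → 13
ship_id=13: weight_kg >= 602 OR carrier = 'USPS' → 13

-20, -19, 3, 3, -19, 14, 13, 0, 13, 13, 13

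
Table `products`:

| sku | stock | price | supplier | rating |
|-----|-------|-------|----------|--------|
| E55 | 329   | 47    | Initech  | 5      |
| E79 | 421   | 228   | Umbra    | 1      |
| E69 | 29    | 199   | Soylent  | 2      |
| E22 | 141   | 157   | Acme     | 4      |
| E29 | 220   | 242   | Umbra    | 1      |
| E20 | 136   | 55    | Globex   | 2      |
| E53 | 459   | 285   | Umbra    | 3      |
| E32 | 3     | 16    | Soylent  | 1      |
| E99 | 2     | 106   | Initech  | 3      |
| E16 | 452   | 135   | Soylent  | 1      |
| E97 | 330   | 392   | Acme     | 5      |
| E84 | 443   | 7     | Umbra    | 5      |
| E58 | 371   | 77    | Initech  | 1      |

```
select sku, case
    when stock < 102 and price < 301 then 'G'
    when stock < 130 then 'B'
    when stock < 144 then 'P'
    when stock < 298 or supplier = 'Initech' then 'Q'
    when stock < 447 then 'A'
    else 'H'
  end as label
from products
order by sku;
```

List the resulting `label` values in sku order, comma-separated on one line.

H, P, P, Q, G, H, Q, Q, G, A, A, A, G

sku=E16: ELSE → H
sku=E20: stock < 144 → P
sku=E22: stock < 144 → P
sku=E29: stock < 298 or supplier = 'Initech' → Q
sku=E32: stock < 102 and price < 301 → G
sku=E53: ELSE → H
sku=E55: stock < 298 or supplier = 'Initech' → Q
sku=E58: stock < 298 or supplier = 'Initech' → Q
sku=E69: stock < 102 and price < 301 → G
sku=E79: stock < 447 → A
sku=E84: stock < 447 → A
sku=E97: stock < 447 → A
sku=E99: stock < 102 and price < 301 → G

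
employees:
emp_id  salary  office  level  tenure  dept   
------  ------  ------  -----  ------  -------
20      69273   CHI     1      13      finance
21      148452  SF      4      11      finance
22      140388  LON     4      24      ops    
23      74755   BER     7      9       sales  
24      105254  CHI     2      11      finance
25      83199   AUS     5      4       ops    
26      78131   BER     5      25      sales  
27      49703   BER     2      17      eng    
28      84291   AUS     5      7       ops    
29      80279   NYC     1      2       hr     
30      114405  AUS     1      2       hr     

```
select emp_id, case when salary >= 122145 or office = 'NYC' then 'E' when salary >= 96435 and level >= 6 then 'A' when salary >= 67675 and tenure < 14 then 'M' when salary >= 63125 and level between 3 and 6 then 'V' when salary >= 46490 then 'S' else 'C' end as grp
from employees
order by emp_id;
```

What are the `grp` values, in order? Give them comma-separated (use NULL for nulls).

M, E, E, M, M, M, V, S, M, E, M

emp_id=20: salary >= 67675 and tenure < 14 → M
emp_id=21: salary >= 122145 or office = 'NYC' → E
emp_id=22: salary >= 122145 or office = 'NYC' → E
emp_id=23: salary >= 67675 and tenure < 14 → M
emp_id=24: salary >= 67675 and tenure < 14 → M
emp_id=25: salary >= 67675 and tenure < 14 → M
emp_id=26: salary >= 63125 and level between 3 and 6 → V
emp_id=27: salary >= 46490 → S
emp_id=28: salary >= 67675 and tenure < 14 → M
emp_id=29: salary >= 122145 or office = 'NYC' → E
emp_id=30: salary >= 67675 and tenure < 14 → M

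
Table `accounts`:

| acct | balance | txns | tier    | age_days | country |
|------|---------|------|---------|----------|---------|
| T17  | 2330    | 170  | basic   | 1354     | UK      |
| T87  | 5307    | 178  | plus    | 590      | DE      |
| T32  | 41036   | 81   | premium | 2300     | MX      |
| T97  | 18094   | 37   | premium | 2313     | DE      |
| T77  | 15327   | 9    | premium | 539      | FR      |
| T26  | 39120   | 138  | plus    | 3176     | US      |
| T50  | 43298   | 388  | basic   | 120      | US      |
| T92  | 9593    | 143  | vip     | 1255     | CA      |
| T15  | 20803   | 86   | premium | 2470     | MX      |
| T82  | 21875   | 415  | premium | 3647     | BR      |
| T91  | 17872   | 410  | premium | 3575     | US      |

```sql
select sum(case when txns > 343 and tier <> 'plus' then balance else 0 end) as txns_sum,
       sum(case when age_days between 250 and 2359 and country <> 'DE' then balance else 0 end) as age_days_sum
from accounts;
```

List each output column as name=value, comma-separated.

[txns_sum: txns > 343 and tier <> 'plus']
acct=T17: ✗
acct=T87: ✗
acct=T32: ✗
acct=T97: ✗
acct=T77: ✗
acct=T26: ✗
acct=T50: ✓ → 43298
acct=T92: ✗
acct=T15: ✗
acct=T82: ✓ → 21875
acct=T91: ✓ → 17872
txns_sum = 43298 + 21875 + 17872 = 83045
—
[age_days_sum: age_days between 250 and 2359 and country <> 'DE']
acct=T17: ✓ → 2330
acct=T87: ✗
acct=T32: ✓ → 41036
acct=T97: ✗
acct=T77: ✓ → 15327
acct=T26: ✗
acct=T50: ✗
acct=T92: ✓ → 9593
acct=T15: ✗
acct=T82: ✗
acct=T91: ✗
age_days_sum = 2330 + 41036 + 15327 + 9593 = 68286

txns_sum=83045, age_days_sum=68286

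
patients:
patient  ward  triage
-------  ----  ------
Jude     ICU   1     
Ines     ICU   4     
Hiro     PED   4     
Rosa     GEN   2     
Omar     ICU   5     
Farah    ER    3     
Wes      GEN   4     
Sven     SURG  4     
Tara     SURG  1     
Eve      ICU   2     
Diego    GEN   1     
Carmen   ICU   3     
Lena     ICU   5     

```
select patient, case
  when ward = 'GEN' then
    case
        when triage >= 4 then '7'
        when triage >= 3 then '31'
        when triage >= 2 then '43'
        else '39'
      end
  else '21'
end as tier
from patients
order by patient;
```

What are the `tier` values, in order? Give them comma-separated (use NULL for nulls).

21, 39, 21, 21, 21, 21, 21, 21, 21, 43, 21, 21, 7

patient=Carmen: ward='ICU' → outer ELSE → 21
patient=Diego: ward='GEN' → inner[ELSE] → 39
patient=Eve: ward='ICU' → outer ELSE → 21
patient=Farah: ward='ER' → outer ELSE → 21
patient=Hiro: ward='PED' → outer ELSE → 21
patient=Ines: ward='ICU' → outer ELSE → 21
patient=Jude: ward='ICU' → outer ELSE → 21
patient=Lena: ward='ICU' → outer ELSE → 21
patient=Omar: ward='ICU' → outer ELSE → 21
patient=Rosa: ward='GEN' → inner[triage >= 2] → 43
patient=Sven: ward='SURG' → outer ELSE → 21
patient=Tara: ward='SURG' → outer ELSE → 21
patient=Wes: ward='GEN' → inner[triage >= 4] → 7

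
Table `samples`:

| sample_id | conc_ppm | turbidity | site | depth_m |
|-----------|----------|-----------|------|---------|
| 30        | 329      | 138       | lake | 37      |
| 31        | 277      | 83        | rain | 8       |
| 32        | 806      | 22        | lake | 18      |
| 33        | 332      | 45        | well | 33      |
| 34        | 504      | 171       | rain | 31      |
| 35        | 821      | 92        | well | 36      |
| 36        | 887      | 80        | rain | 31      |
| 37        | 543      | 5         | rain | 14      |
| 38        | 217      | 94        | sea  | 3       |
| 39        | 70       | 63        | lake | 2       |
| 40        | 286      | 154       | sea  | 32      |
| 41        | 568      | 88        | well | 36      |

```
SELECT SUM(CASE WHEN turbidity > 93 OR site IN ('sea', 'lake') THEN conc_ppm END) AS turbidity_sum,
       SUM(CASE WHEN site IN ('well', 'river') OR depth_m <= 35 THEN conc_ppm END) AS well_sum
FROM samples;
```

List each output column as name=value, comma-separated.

turbidity_sum=2212, well_sum=5311

[turbidity_sum: turbidity > 93 OR site IN ('sea', 'lake')]
sample_id=30: ✓ → 329
sample_id=31: ✗
sample_id=32: ✓ → 806
sample_id=33: ✗
sample_id=34: ✓ → 504
sample_id=35: ✗
sample_id=36: ✗
sample_id=37: ✗
sample_id=38: ✓ → 217
sample_id=39: ✓ → 70
sample_id=40: ✓ → 286
sample_id=41: ✗
turbidity_sum = 329 + 806 + 504 + 217 + 70 + 286 = 2212
—
[well_sum: site IN ('well', 'river') OR depth_m <= 35]
sample_id=30: ✗
sample_id=31: ✓ → 277
sample_id=32: ✓ → 806
sample_id=33: ✓ → 332
sample_id=34: ✓ → 504
sample_id=35: ✓ → 821
sample_id=36: ✓ → 887
sample_id=37: ✓ → 543
sample_id=38: ✓ → 217
sample_id=39: ✓ → 70
sample_id=40: ✓ → 286
sample_id=41: ✓ → 568
well_sum = 277 + 806 + 332 + 504 + 821 + 887 + 543 + 217 + 70 + 286 + 568 = 5311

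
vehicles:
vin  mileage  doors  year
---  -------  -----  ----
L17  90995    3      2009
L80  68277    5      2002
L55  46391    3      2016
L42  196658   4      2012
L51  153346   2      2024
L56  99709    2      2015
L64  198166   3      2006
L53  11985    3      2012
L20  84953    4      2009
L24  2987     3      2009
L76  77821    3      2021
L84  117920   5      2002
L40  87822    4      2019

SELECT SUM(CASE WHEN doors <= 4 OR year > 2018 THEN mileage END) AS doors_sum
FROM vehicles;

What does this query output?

vin=L17: ✓ → 90995
vin=L80: ✗
vin=L55: ✓ → 46391
vin=L42: ✓ → 196658
vin=L51: ✓ → 153346
vin=L56: ✓ → 99709
vin=L64: ✓ → 198166
vin=L53: ✓ → 11985
vin=L20: ✓ → 84953
vin=L24: ✓ → 2987
vin=L76: ✓ → 77821
vin=L84: ✗
vin=L40: ✓ → 87822
doors_sum = 90995 + 46391 + 196658 + 153346 + 99709 + 198166 + 11985 + 84953 + 2987 + 77821 + 87822 = 1050833

1050833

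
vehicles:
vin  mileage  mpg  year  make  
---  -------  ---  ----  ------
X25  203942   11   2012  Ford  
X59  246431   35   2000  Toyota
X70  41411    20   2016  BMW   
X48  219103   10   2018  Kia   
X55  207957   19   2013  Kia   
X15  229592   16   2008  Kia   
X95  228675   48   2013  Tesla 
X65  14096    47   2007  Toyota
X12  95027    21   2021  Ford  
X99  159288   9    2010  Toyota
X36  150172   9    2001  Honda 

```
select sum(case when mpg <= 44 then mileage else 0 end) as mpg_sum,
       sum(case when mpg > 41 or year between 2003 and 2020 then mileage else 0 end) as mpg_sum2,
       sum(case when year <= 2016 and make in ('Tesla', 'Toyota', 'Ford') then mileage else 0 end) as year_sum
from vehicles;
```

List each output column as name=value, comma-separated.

mpg_sum=1552923, mpg_sum2=1304064, year_sum=852432

[mpg_sum: mpg <= 44]
vin=X25: ✓ → 203942
vin=X59: ✓ → 246431
vin=X70: ✓ → 41411
vin=X48: ✓ → 219103
vin=X55: ✓ → 207957
vin=X15: ✓ → 229592
vin=X95: ✗
vin=X65: ✗
vin=X12: ✓ → 95027
vin=X99: ✓ → 159288
vin=X36: ✓ → 150172
mpg_sum = 203942 + 246431 + 41411 + 219103 + 207957 + 229592 + 95027 + 159288 + 150172 = 1552923
—
[mpg_sum2: mpg > 41 or year between 2003 and 2020]
vin=X25: ✓ → 203942
vin=X59: ✗
vin=X70: ✓ → 41411
vin=X48: ✓ → 219103
vin=X55: ✓ → 207957
vin=X15: ✓ → 229592
vin=X95: ✓ → 228675
vin=X65: ✓ → 14096
vin=X12: ✗
vin=X99: ✓ → 159288
vin=X36: ✗
mpg_sum2 = 203942 + 41411 + 219103 + 207957 + 229592 + 228675 + 14096 + 159288 = 1304064
—
[year_sum: year <= 2016 and make in ('Tesla', 'Toyota', 'Ford')]
vin=X25: ✓ → 203942
vin=X59: ✓ → 246431
vin=X70: ✗
vin=X48: ✗
vin=X55: ✗
vin=X15: ✗
vin=X95: ✓ → 228675
vin=X65: ✓ → 14096
vin=X12: ✗
vin=X99: ✓ → 159288
vin=X36: ✗
year_sum = 203942 + 246431 + 228675 + 14096 + 159288 = 852432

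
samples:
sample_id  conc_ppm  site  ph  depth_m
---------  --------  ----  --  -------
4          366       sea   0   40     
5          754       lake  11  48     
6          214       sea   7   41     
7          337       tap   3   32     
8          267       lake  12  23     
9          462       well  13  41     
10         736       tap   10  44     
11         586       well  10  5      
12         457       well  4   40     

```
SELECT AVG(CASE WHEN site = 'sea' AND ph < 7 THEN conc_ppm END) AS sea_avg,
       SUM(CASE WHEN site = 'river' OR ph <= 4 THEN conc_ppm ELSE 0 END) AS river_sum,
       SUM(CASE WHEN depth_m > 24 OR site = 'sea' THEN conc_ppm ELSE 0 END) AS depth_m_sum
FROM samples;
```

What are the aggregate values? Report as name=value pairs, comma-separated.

[sea_avg: site = 'sea' AND ph < 7]
sample_id=4: ✓ → 366
sample_id=5: ✗
sample_id=6: ✗
sample_id=7: ✗
sample_id=8: ✗
sample_id=9: ✗
sample_id=10: ✗
sample_id=11: ✗
sample_id=12: ✗
sea_avg = 366
—
[river_sum: site = 'river' OR ph <= 4]
sample_id=4: ✓ → 366
sample_id=5: ✗
sample_id=6: ✗
sample_id=7: ✓ → 337
sample_id=8: ✗
sample_id=9: ✗
sample_id=10: ✗
sample_id=11: ✗
sample_id=12: ✓ → 457
river_sum = 366 + 337 + 457 = 1160
—
[depth_m_sum: depth_m > 24 OR site = 'sea']
sample_id=4: ✓ → 366
sample_id=5: ✓ → 754
sample_id=6: ✓ → 214
sample_id=7: ✓ → 337
sample_id=8: ✗
sample_id=9: ✓ → 462
sample_id=10: ✓ → 736
sample_id=11: ✗
sample_id=12: ✓ → 457
depth_m_sum = 366 + 754 + 214 + 337 + 462 + 736 + 457 = 3326

sea_avg=366, river_sum=1160, depth_m_sum=3326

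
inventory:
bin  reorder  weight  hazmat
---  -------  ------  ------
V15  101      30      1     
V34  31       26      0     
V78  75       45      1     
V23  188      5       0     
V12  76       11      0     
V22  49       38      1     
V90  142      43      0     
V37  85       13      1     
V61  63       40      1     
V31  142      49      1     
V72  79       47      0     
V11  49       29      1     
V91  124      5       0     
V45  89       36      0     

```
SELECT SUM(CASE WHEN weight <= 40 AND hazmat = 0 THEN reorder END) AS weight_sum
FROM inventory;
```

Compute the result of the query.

bin=V15: ✗
bin=V34: ✓ → 31
bin=V78: ✗
bin=V23: ✓ → 188
bin=V12: ✓ → 76
bin=V22: ✗
bin=V90: ✗
bin=V37: ✗
bin=V61: ✗
bin=V31: ✗
bin=V72: ✗
bin=V11: ✗
bin=V91: ✓ → 124
bin=V45: ✓ → 89
weight_sum = 31 + 188 + 76 + 124 + 89 = 508

508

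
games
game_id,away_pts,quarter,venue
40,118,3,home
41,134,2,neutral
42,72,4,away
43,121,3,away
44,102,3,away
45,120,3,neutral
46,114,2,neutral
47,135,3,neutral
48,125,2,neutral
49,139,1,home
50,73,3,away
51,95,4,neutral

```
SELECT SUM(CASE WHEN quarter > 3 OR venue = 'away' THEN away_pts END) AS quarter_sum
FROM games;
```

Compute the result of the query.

463

game_id=40: ✗
game_id=41: ✗
game_id=42: ✓ → 72
game_id=43: ✓ → 121
game_id=44: ✓ → 102
game_id=45: ✗
game_id=46: ✗
game_id=47: ✗
game_id=48: ✗
game_id=49: ✗
game_id=50: ✓ → 73
game_id=51: ✓ → 95
quarter_sum = 72 + 121 + 102 + 73 + 95 = 463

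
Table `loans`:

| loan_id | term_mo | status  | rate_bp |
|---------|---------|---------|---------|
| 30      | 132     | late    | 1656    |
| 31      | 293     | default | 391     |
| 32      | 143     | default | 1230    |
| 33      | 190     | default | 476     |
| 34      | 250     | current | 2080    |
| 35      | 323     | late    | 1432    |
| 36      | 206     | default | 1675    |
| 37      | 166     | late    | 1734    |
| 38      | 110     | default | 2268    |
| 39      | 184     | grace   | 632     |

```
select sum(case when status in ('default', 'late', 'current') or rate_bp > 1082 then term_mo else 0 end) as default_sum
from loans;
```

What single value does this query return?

1813

loan_id=30: ✓ → 132
loan_id=31: ✓ → 293
loan_id=32: ✓ → 143
loan_id=33: ✓ → 190
loan_id=34: ✓ → 250
loan_id=35: ✓ → 323
loan_id=36: ✓ → 206
loan_id=37: ✓ → 166
loan_id=38: ✓ → 110
loan_id=39: ✗
default_sum = 132 + 293 + 143 + 190 + 250 + 323 + 206 + 166 + 110 = 1813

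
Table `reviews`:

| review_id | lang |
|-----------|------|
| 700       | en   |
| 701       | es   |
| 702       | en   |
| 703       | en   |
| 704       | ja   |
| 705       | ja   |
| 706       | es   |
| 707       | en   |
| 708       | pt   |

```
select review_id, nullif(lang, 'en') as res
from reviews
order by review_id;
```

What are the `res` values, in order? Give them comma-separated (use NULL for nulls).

NULL, es, NULL, NULL, ja, ja, es, NULL, pt

review_id=700: lang=en vs en: equal → NULL
review_id=701: lang=es vs en: differ → es
review_id=702: lang=en vs en: equal → NULL
review_id=703: lang=en vs en: equal → NULL
review_id=704: lang=ja vs en: differ → ja
review_id=705: lang=ja vs en: differ → ja
review_id=706: lang=es vs en: differ → es
review_id=707: lang=en vs en: equal → NULL
review_id=708: lang=pt vs en: differ → pt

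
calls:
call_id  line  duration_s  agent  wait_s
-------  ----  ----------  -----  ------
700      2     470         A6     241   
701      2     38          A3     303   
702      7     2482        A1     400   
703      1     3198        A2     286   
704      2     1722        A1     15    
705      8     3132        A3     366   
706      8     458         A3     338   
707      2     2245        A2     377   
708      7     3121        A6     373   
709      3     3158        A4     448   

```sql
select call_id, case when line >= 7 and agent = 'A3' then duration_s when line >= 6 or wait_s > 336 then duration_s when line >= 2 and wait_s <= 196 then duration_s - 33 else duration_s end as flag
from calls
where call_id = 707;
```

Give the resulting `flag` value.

2245

call_id = 707: line=2, duration_s=2245, agent=A2, wait_s=377.
line >= 7 and agent = 'A3' → false
line >= 6 or wait_s > 336 → true → 2245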